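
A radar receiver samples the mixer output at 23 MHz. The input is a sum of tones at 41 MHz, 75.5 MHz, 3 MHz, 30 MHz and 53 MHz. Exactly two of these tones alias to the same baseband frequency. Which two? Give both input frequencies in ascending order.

30 MHz, 53 MHz

fs/2 = 11.5 MHz.
41 MHz mod fs = 18 MHz.
18 MHz > fs/2 = 11.5 MHz, folds to fs − 18 MHz = 5 MHz.
75.5 MHz mod fs = 6.5 MHz.
6.5 MHz ≤ fs/2 = 11.5 MHz, appears at 6.5 MHz.
3 MHz ≤ fs/2 = 11.5 MHz, passes unchanged.
30 MHz mod fs = 7 MHz.
7 MHz ≤ fs/2 = 11.5 MHz, appears at 7 MHz.
53 MHz mod fs = 7 MHz.
7 MHz ≤ fs/2 = 11.5 MHz, appears at 7 MHz.
30 MHz and 53 MHz both map to 7 MHz.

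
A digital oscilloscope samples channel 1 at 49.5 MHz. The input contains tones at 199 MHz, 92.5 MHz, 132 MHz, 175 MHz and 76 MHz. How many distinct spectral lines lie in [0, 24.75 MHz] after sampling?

fs/2 = 24.75 MHz.
199 MHz mod fs = 1 MHz.
1 MHz ≤ fs/2 = 24.75 MHz, appears at 1 MHz.
92.5 MHz mod fs = 43 MHz.
43 MHz > fs/2 = 24.75 MHz, folds to fs − 43 MHz = 6.5 MHz.
132 MHz mod fs = 33 MHz.
33 MHz > fs/2 = 24.75 MHz, folds to fs − 33 MHz = 16.5 MHz.
175 MHz mod fs = 26.5 MHz.
26.5 MHz > fs/2 = 24.75 MHz, folds to fs − 26.5 MHz = 23 MHz.
76 MHz mod fs = 26.5 MHz.
26.5 MHz > fs/2 = 24.75 MHz, folds to fs − 26.5 MHz = 23 MHz.
Distinct values: {1 MHz, 6.5 MHz, 16.5 MHz, 23 MHz} → 4.

4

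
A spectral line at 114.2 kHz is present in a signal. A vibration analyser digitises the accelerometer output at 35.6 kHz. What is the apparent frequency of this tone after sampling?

7.4 kHz

114.2 kHz mod fs = 7.4 kHz.
7.4 kHz ≤ fs/2 = 17.8 kHz, appears at 7.4 kHz.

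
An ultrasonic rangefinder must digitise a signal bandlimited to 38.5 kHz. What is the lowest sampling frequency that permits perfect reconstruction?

Nyquist rate = 2 × 38.5 kHz = 77 kHz.

77 kHz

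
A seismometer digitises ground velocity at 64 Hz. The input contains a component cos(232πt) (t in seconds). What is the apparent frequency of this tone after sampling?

12 Hz

ω = 232π rad/s → f = ω/(2π) = 116 Hz.
116 Hz mod fs = 52 Hz.
52 Hz > fs/2 = 32 Hz, folds to fs − 52 Hz = 12 Hz.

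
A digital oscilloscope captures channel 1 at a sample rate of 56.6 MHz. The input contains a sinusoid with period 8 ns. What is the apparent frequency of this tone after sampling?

T = 8 ns → f = 1/T = 125 MHz.
125 MHz mod fs = 11.8 MHz.
11.8 MHz ≤ fs/2 = 28.3 MHz, appears at 11.8 MHz.

11.8 MHz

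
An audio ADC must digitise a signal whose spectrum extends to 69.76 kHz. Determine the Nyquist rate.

139.52 kHz

Nyquist rate = 2 × 69.76 kHz = 139.52 kHz.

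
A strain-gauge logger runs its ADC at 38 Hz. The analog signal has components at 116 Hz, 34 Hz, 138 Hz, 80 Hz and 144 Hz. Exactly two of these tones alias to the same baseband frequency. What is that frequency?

4 Hz

fs/2 = 19 Hz.
116 Hz mod fs = 2 Hz.
2 Hz ≤ fs/2 = 19 Hz, appears at 2 Hz.
34 Hz > fs/2 = 19 Hz, folds to fs − 34 Hz = 4 Hz.
138 Hz mod fs = 24 Hz.
24 Hz > fs/2 = 19 Hz, folds to fs − 24 Hz = 14 Hz.
80 Hz mod fs = 4 Hz.
4 Hz ≤ fs/2 = 19 Hz, appears at 4 Hz.
144 Hz mod fs = 30 Hz.
30 Hz > fs/2 = 19 Hz, folds to fs − 30 Hz = 8 Hz.
34 Hz and 80 Hz both map to 4 Hz.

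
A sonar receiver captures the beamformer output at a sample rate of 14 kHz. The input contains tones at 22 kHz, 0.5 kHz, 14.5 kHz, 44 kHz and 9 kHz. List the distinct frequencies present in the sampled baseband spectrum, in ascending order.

0.5 kHz, 2 kHz, 5 kHz, 6 kHz

fs/2 = 7 kHz.
22 kHz mod fs = 8 kHz.
8 kHz > fs/2 = 7 kHz, folds to fs − 8 kHz = 6 kHz.
0.5 kHz ≤ fs/2 = 7 kHz, passes unchanged.
14.5 kHz mod fs = 0.5 kHz.
0.5 kHz ≤ fs/2 = 7 kHz, appears at 0.5 kHz.
44 kHz mod fs = 2 kHz.
2 kHz ≤ fs/2 = 7 kHz, appears at 2 kHz.
9 kHz > fs/2 = 7 kHz, folds to fs − 9 kHz = 5 kHz.
Distinct values: {0.5 kHz, 2 kHz, 5 kHz, 6 kHz}.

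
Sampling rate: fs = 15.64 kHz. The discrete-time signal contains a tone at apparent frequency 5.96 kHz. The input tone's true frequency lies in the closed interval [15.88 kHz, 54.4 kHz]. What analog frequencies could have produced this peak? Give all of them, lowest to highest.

21.6 kHz, 25.32 kHz, 37.24 kHz, 40.96 kHz, 52.88 kHz

Frequencies that alias to 5.96 kHz are k·fs ± 5.96 kHz for integer k ≥ 0.
k=0: 5.96 kHz.
k=1: 9.68 kHz, 21.6 kHz.
k=2: 25.32 kHz, 37.24 kHz.
k=3: 40.96 kHz, 52.88 kHz.
k=4: 56.6 kHz, 68.52 kHz.
Within [15.88 kHz, 54.4 kHz]: 21.6 kHz, 25.32 kHz, 37.24 kHz, 40.96 kHz, 52.88 kHz.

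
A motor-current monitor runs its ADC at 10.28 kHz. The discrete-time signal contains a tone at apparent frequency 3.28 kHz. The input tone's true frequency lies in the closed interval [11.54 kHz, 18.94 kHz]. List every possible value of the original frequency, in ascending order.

Frequencies that alias to 3.28 kHz are k·fs ± 3.28 kHz for integer k ≥ 0.
k=0: 3.28 kHz.
k=1: 7 kHz, 13.56 kHz.
k=2: 17.28 kHz, 23.84 kHz.
k=3: 27.56 kHz, 34.12 kHz.
Within [11.54 kHz, 18.94 kHz]: 13.56 kHz, 17.28 kHz.

13.56 kHz, 17.28 kHz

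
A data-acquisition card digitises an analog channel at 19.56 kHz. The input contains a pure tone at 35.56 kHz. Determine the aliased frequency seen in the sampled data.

3.56 kHz

35.56 kHz mod fs = 16 kHz.
16 kHz > fs/2 = 9.78 kHz, folds to fs − 16 kHz = 3.56 kHz.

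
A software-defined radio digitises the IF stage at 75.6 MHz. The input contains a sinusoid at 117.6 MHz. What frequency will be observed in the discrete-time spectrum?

117.6 MHz mod fs = 42 MHz.
42 MHz > fs/2 = 37.8 MHz, folds to fs − 42 MHz = 33.6 MHz.

33.6 MHz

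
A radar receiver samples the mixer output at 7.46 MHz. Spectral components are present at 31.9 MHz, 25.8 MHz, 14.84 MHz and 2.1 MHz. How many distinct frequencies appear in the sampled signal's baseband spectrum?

4

fs/2 = 3.73 MHz.
31.9 MHz mod fs = 2.06 MHz.
2.06 MHz ≤ fs/2 = 3.73 MHz, appears at 2.06 MHz.
25.8 MHz mod fs = 3.42 MHz.
3.42 MHz ≤ fs/2 = 3.73 MHz, appears at 3.42 MHz.
14.84 MHz mod fs = 7.38 MHz.
7.38 MHz > fs/2 = 3.73 MHz, folds to fs − 7.38 MHz = 0.08 MHz.
2.1 MHz ≤ fs/2 = 3.73 MHz, passes unchanged.
Distinct values: {0.08 MHz, 2.06 MHz, 2.1 MHz, 3.42 MHz} → 4.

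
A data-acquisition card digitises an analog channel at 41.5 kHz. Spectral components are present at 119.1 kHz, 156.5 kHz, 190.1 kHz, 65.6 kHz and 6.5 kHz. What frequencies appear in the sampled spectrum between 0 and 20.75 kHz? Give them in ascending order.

fs/2 = 20.75 kHz.
119.1 kHz mod fs = 36.1 kHz.
36.1 kHz > fs/2 = 20.75 kHz, folds to fs − 36.1 kHz = 5.4 kHz.
156.5 kHz mod fs = 32 kHz.
32 kHz > fs/2 = 20.75 kHz, folds to fs − 32 kHz = 9.5 kHz.
190.1 kHz mod fs = 24.1 kHz.
24.1 kHz > fs/2 = 20.75 kHz, folds to fs − 24.1 kHz = 17.4 kHz.
65.6 kHz mod fs = 24.1 kHz.
24.1 kHz > fs/2 = 20.75 kHz, folds to fs − 24.1 kHz = 17.4 kHz.
6.5 kHz ≤ fs/2 = 20.75 kHz, passes unchanged.
Distinct values: {5.4 kHz, 6.5 kHz, 9.5 kHz, 17.4 kHz}.

5.4 kHz, 6.5 kHz, 9.5 kHz, 17.4 kHz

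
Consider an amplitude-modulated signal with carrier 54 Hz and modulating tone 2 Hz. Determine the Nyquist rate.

112 Hz

AM sidebands sit at fc ± fm = 52 Hz and 56 Hz.
Highest-frequency component: 56 Hz.
Nyquist rate = 2 × 56 Hz = 112 Hz.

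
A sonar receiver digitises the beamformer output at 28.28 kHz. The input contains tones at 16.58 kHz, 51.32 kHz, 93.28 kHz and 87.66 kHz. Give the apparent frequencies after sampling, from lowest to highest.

2.82 kHz, 5.24 kHz, 8.44 kHz, 11.7 kHz

fs/2 = 14.14 kHz.
16.58 kHz > fs/2 = 14.14 kHz, folds to fs − 16.58 kHz = 11.7 kHz.
51.32 kHz mod fs = 23.04 kHz.
23.04 kHz > fs/2 = 14.14 kHz, folds to fs − 23.04 kHz = 5.24 kHz.
93.28 kHz mod fs = 8.44 kHz.
8.44 kHz ≤ fs/2 = 14.14 kHz, appears at 8.44 kHz.
87.66 kHz mod fs = 2.82 kHz.
2.82 kHz ≤ fs/2 = 14.14 kHz, appears at 2.82 kHz.
Distinct values: {2.82 kHz, 5.24 kHz, 8.44 kHz, 11.7 kHz}.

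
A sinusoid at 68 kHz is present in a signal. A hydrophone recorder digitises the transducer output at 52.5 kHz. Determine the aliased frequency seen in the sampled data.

68 kHz mod fs = 15.5 kHz.
15.5 kHz ≤ fs/2 = 26.25 kHz, appears at 15.5 kHz.

15.5 kHz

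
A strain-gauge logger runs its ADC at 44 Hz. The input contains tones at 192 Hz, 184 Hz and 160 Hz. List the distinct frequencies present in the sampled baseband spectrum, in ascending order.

8 Hz, 16 Hz

fs/2 = 22 Hz.
192 Hz mod fs = 16 Hz.
16 Hz ≤ fs/2 = 22 Hz, appears at 16 Hz.
184 Hz mod fs = 8 Hz.
8 Hz ≤ fs/2 = 22 Hz, appears at 8 Hz.
160 Hz mod fs = 28 Hz.
28 Hz > fs/2 = 22 Hz, folds to fs − 28 Hz = 16 Hz.
Distinct values: {8 Hz, 16 Hz}.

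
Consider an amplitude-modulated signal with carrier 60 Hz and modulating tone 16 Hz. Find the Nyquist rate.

AM sidebands sit at fc ± fm = 44 Hz and 76 Hz.
Highest-frequency component: 76 Hz.
Nyquist rate = 2 × 76 Hz = 152 Hz.

152 Hz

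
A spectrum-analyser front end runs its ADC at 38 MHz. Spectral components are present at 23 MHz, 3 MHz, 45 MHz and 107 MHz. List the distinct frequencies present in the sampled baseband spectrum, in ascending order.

3 MHz, 7 MHz, 15 MHz

fs/2 = 19 MHz.
23 MHz > fs/2 = 19 MHz, folds to fs − 23 MHz = 15 MHz.
3 MHz ≤ fs/2 = 19 MHz, passes unchanged.
45 MHz mod fs = 7 MHz.
7 MHz ≤ fs/2 = 19 MHz, appears at 7 MHz.
107 MHz mod fs = 31 MHz.
31 MHz > fs/2 = 19 MHz, folds to fs − 31 MHz = 7 MHz.
Distinct values: {3 MHz, 7 MHz, 15 MHz}.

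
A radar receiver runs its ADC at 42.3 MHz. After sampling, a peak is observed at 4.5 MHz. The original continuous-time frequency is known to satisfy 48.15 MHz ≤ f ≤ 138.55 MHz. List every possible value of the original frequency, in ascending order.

80.1 MHz, 89.1 MHz, 122.4 MHz, 131.4 MHz

Frequencies that alias to 4.5 MHz are k·fs ± 4.5 MHz for integer k ≥ 0.
k=0: 4.5 MHz.
k=1: 37.8 MHz, 46.8 MHz.
k=2: 80.1 MHz, 89.1 MHz.
k=3: 122.4 MHz, 131.4 MHz.
k=4: 164.7 MHz, 173.7 MHz.
Within [48.15 MHz, 138.55 MHz]: 80.1 MHz, 89.1 MHz, 122.4 MHz, 131.4 MHz.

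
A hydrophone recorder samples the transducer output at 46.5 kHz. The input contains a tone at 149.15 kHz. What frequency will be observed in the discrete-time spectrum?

9.65 kHz

149.15 kHz mod fs = 9.65 kHz.
9.65 kHz ≤ fs/2 = 23.25 kHz, appears at 9.65 kHz.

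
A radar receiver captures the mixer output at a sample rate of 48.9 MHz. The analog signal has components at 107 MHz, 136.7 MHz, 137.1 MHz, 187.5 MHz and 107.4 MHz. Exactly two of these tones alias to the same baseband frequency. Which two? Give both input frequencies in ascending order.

fs/2 = 24.45 MHz.
107 MHz mod fs = 9.2 MHz.
9.2 MHz ≤ fs/2 = 24.45 MHz, appears at 9.2 MHz.
136.7 MHz mod fs = 38.9 MHz.
38.9 MHz > fs/2 = 24.45 MHz, folds to fs − 38.9 MHz = 10 MHz.
137.1 MHz mod fs = 39.3 MHz.
39.3 MHz > fs/2 = 24.45 MHz, folds to fs − 39.3 MHz = 9.6 MHz.
187.5 MHz mod fs = 40.8 MHz.
40.8 MHz > fs/2 = 24.45 MHz, folds to fs − 40.8 MHz = 8.1 MHz.
107.4 MHz mod fs = 9.6 MHz.
9.6 MHz ≤ fs/2 = 24.45 MHz, appears at 9.6 MHz.
107.4 MHz and 137.1 MHz both map to 9.6 MHz.

107.4 MHz, 137.1 MHz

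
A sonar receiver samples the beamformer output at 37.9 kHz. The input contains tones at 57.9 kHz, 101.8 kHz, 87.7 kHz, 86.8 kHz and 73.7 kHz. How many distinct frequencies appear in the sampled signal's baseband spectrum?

4

fs/2 = 18.95 kHz.
57.9 kHz mod fs = 20 kHz.
20 kHz > fs/2 = 18.95 kHz, folds to fs − 20 kHz = 17.9 kHz.
101.8 kHz mod fs = 26 kHz.
26 kHz > fs/2 = 18.95 kHz, folds to fs − 26 kHz = 11.9 kHz.
87.7 kHz mod fs = 11.9 kHz.
11.9 kHz ≤ fs/2 = 18.95 kHz, appears at 11.9 kHz.
86.8 kHz mod fs = 11 kHz.
11 kHz ≤ fs/2 = 18.95 kHz, appears at 11 kHz.
73.7 kHz mod fs = 35.8 kHz.
35.8 kHz > fs/2 = 18.95 kHz, folds to fs − 35.8 kHz = 2.1 kHz.
Distinct values: {2.1 kHz, 11 kHz, 11.9 kHz, 17.9 kHz} → 4.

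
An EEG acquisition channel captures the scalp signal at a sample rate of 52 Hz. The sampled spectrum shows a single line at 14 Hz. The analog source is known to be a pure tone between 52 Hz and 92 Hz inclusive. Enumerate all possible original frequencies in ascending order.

Frequencies that alias to 14 Hz are k·fs ± 14 Hz for integer k ≥ 0.
k=0: 14 Hz.
k=1: 38 Hz, 66 Hz.
k=2: 90 Hz, 118 Hz.
k=3: 142 Hz, 170 Hz.
Within [52 Hz, 92 Hz]: 66 Hz, 90 Hz.

66 Hz, 90 Hz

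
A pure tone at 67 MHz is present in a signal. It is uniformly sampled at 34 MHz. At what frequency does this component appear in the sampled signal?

1 MHz

67 MHz mod fs = 33 MHz.
33 MHz > fs/2 = 17 MHz, folds to fs − 33 MHz = 1 MHz.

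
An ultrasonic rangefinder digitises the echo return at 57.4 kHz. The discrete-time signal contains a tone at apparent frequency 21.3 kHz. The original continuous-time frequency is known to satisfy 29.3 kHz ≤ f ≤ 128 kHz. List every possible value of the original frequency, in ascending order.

Frequencies that alias to 21.3 kHz are k·fs ± 21.3 kHz for integer k ≥ 0.
k=0: 21.3 kHz.
k=1: 36.1 kHz, 78.7 kHz.
k=2: 93.5 kHz, 136.1 kHz.
k=3: 150.9 kHz, 193.5 kHz.
Within [29.3 kHz, 128 kHz]: 36.1 kHz, 78.7 kHz, 93.5 kHz.

36.1 kHz, 78.7 kHz, 93.5 kHz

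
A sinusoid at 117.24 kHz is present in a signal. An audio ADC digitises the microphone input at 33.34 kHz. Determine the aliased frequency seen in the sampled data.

16.12 kHz

117.24 kHz mod fs = 17.22 kHz.
17.22 kHz > fs/2 = 16.67 kHz, folds to fs − 17.22 kHz = 16.12 kHz.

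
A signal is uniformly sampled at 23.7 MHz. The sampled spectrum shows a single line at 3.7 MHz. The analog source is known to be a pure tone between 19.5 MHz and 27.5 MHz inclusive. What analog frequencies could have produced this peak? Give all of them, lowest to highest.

Frequencies that alias to 3.7 MHz are k·fs ± 3.7 MHz for integer k ≥ 0.
k=0: 3.7 MHz.
k=1: 20 MHz, 27.4 MHz.
k=2: 43.7 MHz, 51.1 MHz.
Within [19.5 MHz, 27.5 MHz]: 20 MHz, 27.4 MHz.

20 MHz, 27.4 MHz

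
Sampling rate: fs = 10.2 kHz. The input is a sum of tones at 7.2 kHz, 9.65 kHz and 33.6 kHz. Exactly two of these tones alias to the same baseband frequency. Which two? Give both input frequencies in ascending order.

fs/2 = 5.1 kHz.
7.2 kHz > fs/2 = 5.1 kHz, folds to fs − 7.2 kHz = 3 kHz.
9.65 kHz > fs/2 = 5.1 kHz, folds to fs − 9.65 kHz = 0.55 kHz.
33.6 kHz mod fs = 3 kHz.
3 kHz ≤ fs/2 = 5.1 kHz, appears at 3 kHz.
7.2 kHz and 33.6 kHz both map to 3 kHz.

7.2 kHz, 33.6 kHz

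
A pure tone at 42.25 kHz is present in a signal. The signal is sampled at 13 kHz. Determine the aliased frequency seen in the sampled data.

42.25 kHz mod fs = 3.25 kHz.
3.25 kHz ≤ fs/2 = 6.5 kHz, appears at 3.25 kHz.

3.25 kHz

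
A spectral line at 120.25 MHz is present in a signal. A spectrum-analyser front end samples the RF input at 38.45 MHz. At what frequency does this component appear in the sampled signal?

4.9 MHz

120.25 MHz mod fs = 4.9 MHz.
4.9 MHz ≤ fs/2 = 19.225 MHz, appears at 4.9 MHz.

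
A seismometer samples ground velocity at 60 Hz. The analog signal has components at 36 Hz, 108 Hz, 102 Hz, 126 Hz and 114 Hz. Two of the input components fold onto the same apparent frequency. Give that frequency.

6 Hz

fs/2 = 30 Hz.
36 Hz > fs/2 = 30 Hz, folds to fs − 36 Hz = 24 Hz.
108 Hz mod fs = 48 Hz.
48 Hz > fs/2 = 30 Hz, folds to fs − 48 Hz = 12 Hz.
102 Hz mod fs = 42 Hz.
42 Hz > fs/2 = 30 Hz, folds to fs − 42 Hz = 18 Hz.
126 Hz mod fs = 6 Hz.
6 Hz ≤ fs/2 = 30 Hz, appears at 6 Hz.
114 Hz mod fs = 54 Hz.
54 Hz > fs/2 = 30 Hz, folds to fs − 54 Hz = 6 Hz.
114 Hz and 126 Hz both map to 6 Hz.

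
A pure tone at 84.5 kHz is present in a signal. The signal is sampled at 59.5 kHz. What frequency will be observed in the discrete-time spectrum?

25 kHz

84.5 kHz mod fs = 25 kHz.
25 kHz ≤ fs/2 = 29.75 kHz, appears at 25 kHz.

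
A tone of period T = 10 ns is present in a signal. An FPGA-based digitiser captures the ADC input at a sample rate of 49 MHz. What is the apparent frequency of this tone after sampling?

2 MHz

T = 10 ns → f = 1/T = 100 MHz.
100 MHz mod fs = 2 MHz.
2 MHz ≤ fs/2 = 24.5 MHz, appears at 2 MHz.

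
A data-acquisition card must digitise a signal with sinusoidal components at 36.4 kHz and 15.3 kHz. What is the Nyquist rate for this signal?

72.8 kHz

Highest-frequency component: 36.4 kHz.
Nyquist rate = 2 × 36.4 kHz = 72.8 kHz.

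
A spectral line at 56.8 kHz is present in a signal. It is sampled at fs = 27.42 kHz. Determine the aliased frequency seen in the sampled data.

56.8 kHz mod fs = 1.96 kHz.
1.96 kHz ≤ fs/2 = 13.71 kHz, appears at 1.96 kHz.

1.96 kHz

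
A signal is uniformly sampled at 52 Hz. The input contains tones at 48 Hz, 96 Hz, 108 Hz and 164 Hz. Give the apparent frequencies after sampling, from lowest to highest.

4 Hz, 8 Hz

fs/2 = 26 Hz.
48 Hz > fs/2 = 26 Hz, folds to fs − 48 Hz = 4 Hz.
96 Hz mod fs = 44 Hz.
44 Hz > fs/2 = 26 Hz, folds to fs − 44 Hz = 8 Hz.
108 Hz mod fs = 4 Hz.
4 Hz ≤ fs/2 = 26 Hz, appears at 4 Hz.
164 Hz mod fs = 8 Hz.
8 Hz ≤ fs/2 = 26 Hz, appears at 8 Hz.
Distinct values: {4 Hz, 8 Hz}.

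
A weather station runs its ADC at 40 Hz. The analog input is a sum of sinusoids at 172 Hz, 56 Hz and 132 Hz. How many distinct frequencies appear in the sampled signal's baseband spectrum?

2

fs/2 = 20 Hz.
172 Hz mod fs = 12 Hz.
12 Hz ≤ fs/2 = 20 Hz, appears at 12 Hz.
56 Hz mod fs = 16 Hz.
16 Hz ≤ fs/2 = 20 Hz, appears at 16 Hz.
132 Hz mod fs = 12 Hz.
12 Hz ≤ fs/2 = 20 Hz, appears at 12 Hz.
Distinct values: {12 Hz, 16 Hz} → 2.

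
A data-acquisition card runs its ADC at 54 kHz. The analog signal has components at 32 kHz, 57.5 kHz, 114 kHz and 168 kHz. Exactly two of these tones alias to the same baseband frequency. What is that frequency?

fs/2 = 27 kHz.
32 kHz > fs/2 = 27 kHz, folds to fs − 32 kHz = 22 kHz.
57.5 kHz mod fs = 3.5 kHz.
3.5 kHz ≤ fs/2 = 27 kHz, appears at 3.5 kHz.
114 kHz mod fs = 6 kHz.
6 kHz ≤ fs/2 = 27 kHz, appears at 6 kHz.
168 kHz mod fs = 6 kHz.
6 kHz ≤ fs/2 = 27 kHz, appears at 6 kHz.
114 kHz and 168 kHz both map to 6 kHz.

6 kHz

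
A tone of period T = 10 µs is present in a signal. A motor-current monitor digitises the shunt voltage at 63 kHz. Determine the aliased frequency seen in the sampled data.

T = 10 µs → f = 1/T = 100 kHz.
100 kHz mod fs = 37 kHz.
37 kHz > fs/2 = 31.5 kHz, folds to fs − 37 kHz = 26 kHz.

26 kHz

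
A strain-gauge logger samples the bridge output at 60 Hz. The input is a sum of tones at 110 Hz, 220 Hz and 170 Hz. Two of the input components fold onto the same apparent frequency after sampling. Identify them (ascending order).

fs/2 = 30 Hz.
110 Hz mod fs = 50 Hz.
50 Hz > fs/2 = 30 Hz, folds to fs − 50 Hz = 10 Hz.
220 Hz mod fs = 40 Hz.
40 Hz > fs/2 = 30 Hz, folds to fs − 40 Hz = 20 Hz.
170 Hz mod fs = 50 Hz.
50 Hz > fs/2 = 30 Hz, folds to fs − 50 Hz = 10 Hz.
110 Hz and 170 Hz both map to 10 Hz.

110 Hz, 170 Hz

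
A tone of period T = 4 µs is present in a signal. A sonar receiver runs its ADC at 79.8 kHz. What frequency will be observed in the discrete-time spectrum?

T = 4 µs → f = 1/T = 250 kHz.
250 kHz mod fs = 10.6 kHz.
10.6 kHz ≤ fs/2 = 39.9 kHz, appears at 10.6 kHz.

10.6 kHz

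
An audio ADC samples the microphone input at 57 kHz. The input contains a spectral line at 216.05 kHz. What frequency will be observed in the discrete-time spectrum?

11.95 kHz

216.05 kHz mod fs = 45.05 kHz.
45.05 kHz > fs/2 = 28.5 kHz, folds to fs − 45.05 kHz = 11.95 kHz.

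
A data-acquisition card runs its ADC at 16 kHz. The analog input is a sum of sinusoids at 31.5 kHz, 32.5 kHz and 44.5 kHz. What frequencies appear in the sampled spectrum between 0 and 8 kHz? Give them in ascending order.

fs/2 = 8 kHz.
31.5 kHz mod fs = 15.5 kHz.
15.5 kHz > fs/2 = 8 kHz, folds to fs − 15.5 kHz = 0.5 kHz.
32.5 kHz mod fs = 0.5 kHz.
0.5 kHz ≤ fs/2 = 8 kHz, appears at 0.5 kHz.
44.5 kHz mod fs = 12.5 kHz.
12.5 kHz > fs/2 = 8 kHz, folds to fs − 12.5 kHz = 3.5 kHz.
Distinct values: {0.5 kHz, 3.5 kHz}.

0.5 kHz, 3.5 kHz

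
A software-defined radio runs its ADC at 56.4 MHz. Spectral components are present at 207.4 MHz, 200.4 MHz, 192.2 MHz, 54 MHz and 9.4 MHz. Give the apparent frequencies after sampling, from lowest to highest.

fs/2 = 28.2 MHz.
207.4 MHz mod fs = 38.2 MHz.
38.2 MHz > fs/2 = 28.2 MHz, folds to fs − 38.2 MHz = 18.2 MHz.
200.4 MHz mod fs = 31.2 MHz.
31.2 MHz > fs/2 = 28.2 MHz, folds to fs − 31.2 MHz = 25.2 MHz.
192.2 MHz mod fs = 23 MHz.
23 MHz ≤ fs/2 = 28.2 MHz, appears at 23 MHz.
54 MHz > fs/2 = 28.2 MHz, folds to fs − 54 MHz = 2.4 MHz.
9.4 MHz ≤ fs/2 = 28.2 MHz, passes unchanged.
Distinct values: {2.4 MHz, 9.4 MHz, 18.2 MHz, 23 MHz, 25.2 MHz}.

2.4 MHz, 9.4 MHz, 18.2 MHz, 23 MHz, 25.2 MHz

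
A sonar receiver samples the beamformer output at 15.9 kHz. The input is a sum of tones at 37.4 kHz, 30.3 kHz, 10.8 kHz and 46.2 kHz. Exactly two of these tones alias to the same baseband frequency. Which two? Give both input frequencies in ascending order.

30.3 kHz, 46.2 kHz

fs/2 = 7.95 kHz.
37.4 kHz mod fs = 5.6 kHz.
5.6 kHz ≤ fs/2 = 7.95 kHz, appears at 5.6 kHz.
30.3 kHz mod fs = 14.4 kHz.
14.4 kHz > fs/2 = 7.95 kHz, folds to fs − 14.4 kHz = 1.5 kHz.
10.8 kHz > fs/2 = 7.95 kHz, folds to fs − 10.8 kHz = 5.1 kHz.
46.2 kHz mod fs = 14.4 kHz.
14.4 kHz > fs/2 = 7.95 kHz, folds to fs − 14.4 kHz = 1.5 kHz.
30.3 kHz and 46.2 kHz both map to 1.5 kHz.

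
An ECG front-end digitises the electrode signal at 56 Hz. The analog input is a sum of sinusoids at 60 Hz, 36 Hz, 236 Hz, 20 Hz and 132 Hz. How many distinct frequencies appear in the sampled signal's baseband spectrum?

fs/2 = 28 Hz.
60 Hz mod fs = 4 Hz.
4 Hz ≤ fs/2 = 28 Hz, appears at 4 Hz.
36 Hz > fs/2 = 28 Hz, folds to fs − 36 Hz = 20 Hz.
236 Hz mod fs = 12 Hz.
12 Hz ≤ fs/2 = 28 Hz, appears at 12 Hz.
20 Hz ≤ fs/2 = 28 Hz, passes unchanged.
132 Hz mod fs = 20 Hz.
20 Hz ≤ fs/2 = 28 Hz, appears at 20 Hz.
Distinct values: {4 Hz, 12 Hz, 20 Hz} → 3.

3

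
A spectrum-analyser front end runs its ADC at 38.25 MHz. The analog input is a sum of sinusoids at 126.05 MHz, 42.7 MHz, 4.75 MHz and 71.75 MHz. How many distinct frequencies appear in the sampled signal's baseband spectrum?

fs/2 = 19.125 MHz.
126.05 MHz mod fs = 11.3 MHz.
11.3 MHz ≤ fs/2 = 19.125 MHz, appears at 11.3 MHz.
42.7 MHz mod fs = 4.45 MHz.
4.45 MHz ≤ fs/2 = 19.125 MHz, appears at 4.45 MHz.
4.75 MHz ≤ fs/2 = 19.125 MHz, passes unchanged.
71.75 MHz mod fs = 33.5 MHz.
33.5 MHz > fs/2 = 19.125 MHz, folds to fs − 33.5 MHz = 4.75 MHz.
Distinct values: {4.45 MHz, 4.75 MHz, 11.3 MHz} → 3.

3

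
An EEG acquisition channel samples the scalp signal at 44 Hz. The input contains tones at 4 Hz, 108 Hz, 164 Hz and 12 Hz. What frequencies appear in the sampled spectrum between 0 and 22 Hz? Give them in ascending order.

fs/2 = 22 Hz.
4 Hz ≤ fs/2 = 22 Hz, passes unchanged.
108 Hz mod fs = 20 Hz.
20 Hz ≤ fs/2 = 22 Hz, appears at 20 Hz.
164 Hz mod fs = 32 Hz.
32 Hz > fs/2 = 22 Hz, folds to fs − 32 Hz = 12 Hz.
12 Hz ≤ fs/2 = 22 Hz, passes unchanged.
Distinct values: {4 Hz, 12 Hz, 20 Hz}.

4 Hz, 12 Hz, 20 Hz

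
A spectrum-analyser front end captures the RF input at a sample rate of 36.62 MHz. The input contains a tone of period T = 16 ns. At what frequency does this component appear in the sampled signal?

10.74 MHz

T = 16 ns → f = 1/T = 62.5 MHz.
62.5 MHz mod fs = 25.88 MHz.
25.88 MHz > fs/2 = 18.31 MHz, folds to fs − 25.88 MHz = 10.74 MHz.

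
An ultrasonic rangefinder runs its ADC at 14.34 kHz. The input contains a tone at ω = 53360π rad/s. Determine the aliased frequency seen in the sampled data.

ω = 53360π rad/s → f = ω/(2π) = 26680 Hz = 26.68 kHz.
26.68 kHz mod fs = 12.34 kHz.
12.34 kHz > fs/2 = 7.17 kHz, folds to fs − 12.34 kHz = 2 kHz.

2 kHz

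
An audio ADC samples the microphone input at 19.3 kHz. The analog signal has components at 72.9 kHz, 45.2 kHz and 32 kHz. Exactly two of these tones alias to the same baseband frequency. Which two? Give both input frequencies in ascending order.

fs/2 = 9.65 kHz.
72.9 kHz mod fs = 15 kHz.
15 kHz > fs/2 = 9.65 kHz, folds to fs − 15 kHz = 4.3 kHz.
45.2 kHz mod fs = 6.6 kHz.
6.6 kHz ≤ fs/2 = 9.65 kHz, appears at 6.6 kHz.
32 kHz mod fs = 12.7 kHz.
12.7 kHz > fs/2 = 9.65 kHz, folds to fs − 12.7 kHz = 6.6 kHz.
32 kHz and 45.2 kHz both map to 6.6 kHz.

32 kHz, 45.2 kHz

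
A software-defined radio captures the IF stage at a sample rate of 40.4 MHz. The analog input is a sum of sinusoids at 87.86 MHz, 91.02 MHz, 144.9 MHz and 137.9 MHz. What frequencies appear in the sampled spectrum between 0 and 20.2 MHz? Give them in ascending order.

7.06 MHz, 10.22 MHz, 16.7 MHz

fs/2 = 20.2 MHz.
87.86 MHz mod fs = 7.06 MHz.
7.06 MHz ≤ fs/2 = 20.2 MHz, appears at 7.06 MHz.
91.02 MHz mod fs = 10.22 MHz.
10.22 MHz ≤ fs/2 = 20.2 MHz, appears at 10.22 MHz.
144.9 MHz mod fs = 23.7 MHz.
23.7 MHz > fs/2 = 20.2 MHz, folds to fs − 23.7 MHz = 16.7 MHz.
137.9 MHz mod fs = 16.7 MHz.
16.7 MHz ≤ fs/2 = 20.2 MHz, appears at 16.7 MHz.
Distinct values: {7.06 MHz, 10.22 MHz, 16.7 MHz}.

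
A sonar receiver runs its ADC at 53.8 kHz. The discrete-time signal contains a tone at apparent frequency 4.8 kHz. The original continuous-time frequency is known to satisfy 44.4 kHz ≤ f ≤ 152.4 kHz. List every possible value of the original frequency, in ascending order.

Frequencies that alias to 4.8 kHz are k·fs ± 4.8 kHz for integer k ≥ 0.
k=0: 4.8 kHz.
k=1: 49 kHz, 58.6 kHz.
k=2: 102.8 kHz, 112.4 kHz.
k=3: 156.6 kHz, 166.2 kHz.
Within [44.4 kHz, 152.4 kHz]: 49 kHz, 58.6 kHz, 102.8 kHz, 112.4 kHz.

49 kHz, 58.6 kHz, 102.8 kHz, 112.4 kHz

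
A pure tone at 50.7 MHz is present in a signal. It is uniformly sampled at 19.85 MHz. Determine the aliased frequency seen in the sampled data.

8.85 MHz

50.7 MHz mod fs = 11 MHz.
11 MHz > fs/2 = 9.925 MHz, folds to fs − 11 MHz = 8.85 MHz.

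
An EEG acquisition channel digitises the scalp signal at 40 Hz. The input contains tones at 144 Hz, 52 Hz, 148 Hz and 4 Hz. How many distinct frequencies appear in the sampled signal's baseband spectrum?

3

fs/2 = 20 Hz.
144 Hz mod fs = 24 Hz.
24 Hz > fs/2 = 20 Hz, folds to fs − 24 Hz = 16 Hz.
52 Hz mod fs = 12 Hz.
12 Hz ≤ fs/2 = 20 Hz, appears at 12 Hz.
148 Hz mod fs = 28 Hz.
28 Hz > fs/2 = 20 Hz, folds to fs − 28 Hz = 12 Hz.
4 Hz ≤ fs/2 = 20 Hz, passes unchanged.
Distinct values: {4 Hz, 12 Hz, 16 Hz} → 3.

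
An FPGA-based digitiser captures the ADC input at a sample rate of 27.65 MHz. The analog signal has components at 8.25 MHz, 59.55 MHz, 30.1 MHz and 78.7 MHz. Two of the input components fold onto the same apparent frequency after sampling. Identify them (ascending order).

59.55 MHz, 78.7 MHz

fs/2 = 13.825 MHz.
8.25 MHz ≤ fs/2 = 13.825 MHz, passes unchanged.
59.55 MHz mod fs = 4.25 MHz.
4.25 MHz ≤ fs/2 = 13.825 MHz, appears at 4.25 MHz.
30.1 MHz mod fs = 2.45 MHz.
2.45 MHz ≤ fs/2 = 13.825 MHz, appears at 2.45 MHz.
78.7 MHz mod fs = 23.4 MHz.
23.4 MHz > fs/2 = 13.825 MHz, folds to fs − 23.4 MHz = 4.25 MHz.
59.55 MHz and 78.7 MHz both map to 4.25 MHz.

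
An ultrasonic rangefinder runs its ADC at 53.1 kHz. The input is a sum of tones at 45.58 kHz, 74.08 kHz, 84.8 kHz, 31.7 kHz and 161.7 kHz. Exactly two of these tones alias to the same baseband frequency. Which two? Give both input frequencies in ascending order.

31.7 kHz, 84.8 kHz

fs/2 = 26.55 kHz.
45.58 kHz > fs/2 = 26.55 kHz, folds to fs − 45.58 kHz = 7.52 kHz.
74.08 kHz mod fs = 20.98 kHz.
20.98 kHz ≤ fs/2 = 26.55 kHz, appears at 20.98 kHz.
84.8 kHz mod fs = 31.7 kHz.
31.7 kHz > fs/2 = 26.55 kHz, folds to fs − 31.7 kHz = 21.4 kHz.
31.7 kHz > fs/2 = 26.55 kHz, folds to fs − 31.7 kHz = 21.4 kHz.
161.7 kHz mod fs = 2.4 kHz.
2.4 kHz ≤ fs/2 = 26.55 kHz, appears at 2.4 kHz.
31.7 kHz and 84.8 kHz both map to 21.4 kHz.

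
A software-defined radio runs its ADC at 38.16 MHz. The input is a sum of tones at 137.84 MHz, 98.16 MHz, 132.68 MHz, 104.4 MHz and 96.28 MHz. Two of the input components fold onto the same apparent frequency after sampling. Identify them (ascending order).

96.28 MHz, 132.68 MHz

fs/2 = 19.08 MHz.
137.84 MHz mod fs = 23.36 MHz.
23.36 MHz > fs/2 = 19.08 MHz, folds to fs − 23.36 MHz = 14.8 MHz.
98.16 MHz mod fs = 21.84 MHz.
21.84 MHz > fs/2 = 19.08 MHz, folds to fs − 21.84 MHz = 16.32 MHz.
132.68 MHz mod fs = 18.2 MHz.
18.2 MHz ≤ fs/2 = 19.08 MHz, appears at 18.2 MHz.
104.4 MHz mod fs = 28.08 MHz.
28.08 MHz > fs/2 = 19.08 MHz, folds to fs − 28.08 MHz = 10.08 MHz.
96.28 MHz mod fs = 19.96 MHz.
19.96 MHz > fs/2 = 19.08 MHz, folds to fs − 19.96 MHz = 18.2 MHz.
96.28 MHz and 132.68 MHz both map to 18.2 MHz.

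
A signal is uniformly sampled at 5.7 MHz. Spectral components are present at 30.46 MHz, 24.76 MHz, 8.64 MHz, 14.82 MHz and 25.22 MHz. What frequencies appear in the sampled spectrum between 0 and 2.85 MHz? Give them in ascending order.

fs/2 = 2.85 MHz.
30.46 MHz mod fs = 1.96 MHz.
1.96 MHz ≤ fs/2 = 2.85 MHz, appears at 1.96 MHz.
24.76 MHz mod fs = 1.96 MHz.
1.96 MHz ≤ fs/2 = 2.85 MHz, appears at 1.96 MHz.
8.64 MHz mod fs = 2.94 MHz.
2.94 MHz > fs/2 = 2.85 MHz, folds to fs − 2.94 MHz = 2.76 MHz.
14.82 MHz mod fs = 3.42 MHz.
3.42 MHz > fs/2 = 2.85 MHz, folds to fs − 3.42 MHz = 2.28 MHz.
25.22 MHz mod fs = 2.42 MHz.
2.42 MHz ≤ fs/2 = 2.85 MHz, appears at 2.42 MHz.
Distinct values: {1.96 MHz, 2.28 MHz, 2.42 MHz, 2.76 MHz}.

1.96 MHz, 2.28 MHz, 2.42 MHz, 2.76 MHz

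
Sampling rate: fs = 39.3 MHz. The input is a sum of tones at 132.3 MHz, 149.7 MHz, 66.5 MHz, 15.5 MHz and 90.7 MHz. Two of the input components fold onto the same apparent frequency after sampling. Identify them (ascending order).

fs/2 = 19.65 MHz.
132.3 MHz mod fs = 14.4 MHz.
14.4 MHz ≤ fs/2 = 19.65 MHz, appears at 14.4 MHz.
149.7 MHz mod fs = 31.8 MHz.
31.8 MHz > fs/2 = 19.65 MHz, folds to fs − 31.8 MHz = 7.5 MHz.
66.5 MHz mod fs = 27.2 MHz.
27.2 MHz > fs/2 = 19.65 MHz, folds to fs − 27.2 MHz = 12.1 MHz.
15.5 MHz ≤ fs/2 = 19.65 MHz, passes unchanged.
90.7 MHz mod fs = 12.1 MHz.
12.1 MHz ≤ fs/2 = 19.65 MHz, appears at 12.1 MHz.
66.5 MHz and 90.7 MHz both map to 12.1 MHz.

66.5 MHz, 90.7 MHz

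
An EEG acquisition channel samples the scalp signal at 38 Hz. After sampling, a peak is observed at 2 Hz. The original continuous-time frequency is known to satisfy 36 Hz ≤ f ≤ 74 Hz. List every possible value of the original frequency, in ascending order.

Frequencies that alias to 2 Hz are k·fs ± 2 Hz for integer k ≥ 0.
k=0: 2 Hz.
k=1: 36 Hz, 40 Hz.
k=2: 74 Hz, 78 Hz.
k=3: 112 Hz, 116 Hz.
Within [36 Hz, 74 Hz]: 36 Hz, 40 Hz, 74 Hz.

36 Hz, 40 Hz, 74 Hz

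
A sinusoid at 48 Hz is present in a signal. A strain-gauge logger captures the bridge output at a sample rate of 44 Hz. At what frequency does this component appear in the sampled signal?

48 Hz mod fs = 4 Hz.
4 Hz ≤ fs/2 = 22 Hz, appears at 4 Hz.

4 Hz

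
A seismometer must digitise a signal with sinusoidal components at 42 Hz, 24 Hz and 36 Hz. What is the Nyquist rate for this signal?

84 Hz

Highest-frequency component: 42 Hz.
Nyquist rate = 2 × 42 Hz = 84 Hz.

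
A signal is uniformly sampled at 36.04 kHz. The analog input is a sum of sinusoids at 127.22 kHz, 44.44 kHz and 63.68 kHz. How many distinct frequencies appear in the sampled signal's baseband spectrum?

2

fs/2 = 18.02 kHz.
127.22 kHz mod fs = 19.1 kHz.
19.1 kHz > fs/2 = 18.02 kHz, folds to fs − 19.1 kHz = 16.94 kHz.
44.44 kHz mod fs = 8.4 kHz.
8.4 kHz ≤ fs/2 = 18.02 kHz, appears at 8.4 kHz.
63.68 kHz mod fs = 27.64 kHz.
27.64 kHz > fs/2 = 18.02 kHz, folds to fs − 27.64 kHz = 8.4 kHz.
Distinct values: {8.4 kHz, 16.94 kHz} → 2.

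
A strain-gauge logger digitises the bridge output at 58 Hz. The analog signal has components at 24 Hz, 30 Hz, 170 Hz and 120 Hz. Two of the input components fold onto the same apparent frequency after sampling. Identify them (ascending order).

fs/2 = 29 Hz.
24 Hz ≤ fs/2 = 29 Hz, passes unchanged.
30 Hz > fs/2 = 29 Hz, folds to fs − 30 Hz = 28 Hz.
170 Hz mod fs = 54 Hz.
54 Hz > fs/2 = 29 Hz, folds to fs − 54 Hz = 4 Hz.
120 Hz mod fs = 4 Hz.
4 Hz ≤ fs/2 = 29 Hz, appears at 4 Hz.
120 Hz and 170 Hz both map to 4 Hz.

120 Hz, 170 Hz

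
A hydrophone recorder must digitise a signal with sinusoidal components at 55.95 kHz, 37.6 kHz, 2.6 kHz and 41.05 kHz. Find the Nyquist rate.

111.9 kHz

Highest-frequency component: 55.95 kHz.
Nyquist rate = 2 × 55.95 kHz = 111.9 kHz.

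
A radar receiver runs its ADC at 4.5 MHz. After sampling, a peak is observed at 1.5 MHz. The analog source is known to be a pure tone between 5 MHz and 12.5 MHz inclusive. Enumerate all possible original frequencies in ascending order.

Frequencies that alias to 1.5 MHz are k·fs ± 1.5 MHz for integer k ≥ 0.
k=0: 1.5 MHz.
k=1: 3 MHz, 6 MHz.
k=2: 7.5 MHz, 10.5 MHz.
k=3: 12 MHz, 15 MHz.
k=4: 16.5 MHz, 19.5 MHz.
Within [5 MHz, 12.5 MHz]: 6 MHz, 7.5 MHz, 10.5 MHz, 12 MHz.

6 MHz, 7.5 MHz, 10.5 MHz, 12 MHz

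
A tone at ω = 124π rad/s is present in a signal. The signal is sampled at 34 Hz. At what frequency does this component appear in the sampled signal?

ω = 124π rad/s → f = ω/(2π) = 62 Hz.
62 Hz mod fs = 28 Hz.
28 Hz > fs/2 = 17 Hz, folds to fs − 28 Hz = 6 Hz.

6 Hz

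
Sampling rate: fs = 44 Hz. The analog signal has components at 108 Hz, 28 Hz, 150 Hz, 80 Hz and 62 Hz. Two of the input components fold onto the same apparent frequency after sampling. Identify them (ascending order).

fs/2 = 22 Hz.
108 Hz mod fs = 20 Hz.
20 Hz ≤ fs/2 = 22 Hz, appears at 20 Hz.
28 Hz > fs/2 = 22 Hz, folds to fs − 28 Hz = 16 Hz.
150 Hz mod fs = 18 Hz.
18 Hz ≤ fs/2 = 22 Hz, appears at 18 Hz.
80 Hz mod fs = 36 Hz.
36 Hz > fs/2 = 22 Hz, folds to fs − 36 Hz = 8 Hz.
62 Hz mod fs = 18 Hz.
18 Hz ≤ fs/2 = 22 Hz, appears at 18 Hz.
62 Hz and 150 Hz both map to 18 Hz.

62 Hz, 150 Hz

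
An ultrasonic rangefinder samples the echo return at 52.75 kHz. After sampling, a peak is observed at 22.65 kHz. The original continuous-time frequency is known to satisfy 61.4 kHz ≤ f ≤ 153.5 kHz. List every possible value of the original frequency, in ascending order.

75.4 kHz, 82.85 kHz, 128.15 kHz, 135.6 kHz

Frequencies that alias to 22.65 kHz are k·fs ± 22.65 kHz for integer k ≥ 0.
k=0: 22.65 kHz.
k=1: 30.1 kHz, 75.4 kHz.
k=2: 82.85 kHz, 128.15 kHz.
k=3: 135.6 kHz, 180.9 kHz.
k=4: 188.35 kHz, 233.65 kHz.
Within [61.4 kHz, 153.5 kHz]: 75.4 kHz, 82.85 kHz, 128.15 kHz, 135.6 kHz.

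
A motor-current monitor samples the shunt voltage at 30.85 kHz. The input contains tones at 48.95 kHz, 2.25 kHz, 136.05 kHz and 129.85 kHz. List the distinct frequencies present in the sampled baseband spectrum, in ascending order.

fs/2 = 15.425 kHz.
48.95 kHz mod fs = 18.1 kHz.
18.1 kHz > fs/2 = 15.425 kHz, folds to fs − 18.1 kHz = 12.75 kHz.
2.25 kHz ≤ fs/2 = 15.425 kHz, passes unchanged.
136.05 kHz mod fs = 12.65 kHz.
12.65 kHz ≤ fs/2 = 15.425 kHz, appears at 12.65 kHz.
129.85 kHz mod fs = 6.45 kHz.
6.45 kHz ≤ fs/2 = 15.425 kHz, appears at 6.45 kHz.
Distinct values: {2.25 kHz, 6.45 kHz, 12.65 kHz, 12.75 kHz}.

2.25 kHz, 6.45 kHz, 12.65 kHz, 12.75 kHz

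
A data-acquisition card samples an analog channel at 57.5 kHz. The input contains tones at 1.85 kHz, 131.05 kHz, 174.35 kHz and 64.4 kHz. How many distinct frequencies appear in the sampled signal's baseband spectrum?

3

fs/2 = 28.75 kHz.
1.85 kHz ≤ fs/2 = 28.75 kHz, passes unchanged.
131.05 kHz mod fs = 16.05 kHz.
16.05 kHz ≤ fs/2 = 28.75 kHz, appears at 16.05 kHz.
174.35 kHz mod fs = 1.85 kHz.
1.85 kHz ≤ fs/2 = 28.75 kHz, appears at 1.85 kHz.
64.4 kHz mod fs = 6.9 kHz.
6.9 kHz ≤ fs/2 = 28.75 kHz, appears at 6.9 kHz.
Distinct values: {1.85 kHz, 6.9 kHz, 16.05 kHz} → 3.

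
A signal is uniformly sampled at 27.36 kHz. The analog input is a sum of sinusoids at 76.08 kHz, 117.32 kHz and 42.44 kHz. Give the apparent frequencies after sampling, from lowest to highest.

fs/2 = 13.68 kHz.
76.08 kHz mod fs = 21.36 kHz.
21.36 kHz > fs/2 = 13.68 kHz, folds to fs − 21.36 kHz = 6 kHz.
117.32 kHz mod fs = 7.88 kHz.
7.88 kHz ≤ fs/2 = 13.68 kHz, appears at 7.88 kHz.
42.44 kHz mod fs = 15.08 kHz.
15.08 kHz > fs/2 = 13.68 kHz, folds to fs − 15.08 kHz = 12.28 kHz.
Distinct values: {6 kHz, 7.88 kHz, 12.28 kHz}.

6 kHz, 7.88 kHz, 12.28 kHz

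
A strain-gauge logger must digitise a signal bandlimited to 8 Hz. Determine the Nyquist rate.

16 Hz

Nyquist rate = 2 × 8 Hz = 16 Hz.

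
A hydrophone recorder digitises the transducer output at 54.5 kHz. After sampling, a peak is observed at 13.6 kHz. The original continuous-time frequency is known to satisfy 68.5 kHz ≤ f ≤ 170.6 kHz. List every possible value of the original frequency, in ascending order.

Frequencies that alias to 13.6 kHz are k·fs ± 13.6 kHz for integer k ≥ 0.
k=0: 13.6 kHz.
k=1: 40.9 kHz, 68.1 kHz.
k=2: 95.4 kHz, 122.6 kHz.
k=3: 149.9 kHz, 177.1 kHz.
k=4: 204.4 kHz, 231.6 kHz.
Within [68.5 kHz, 170.6 kHz]: 95.4 kHz, 122.6 kHz, 149.9 kHz.

95.4 kHz, 122.6 kHz, 149.9 kHz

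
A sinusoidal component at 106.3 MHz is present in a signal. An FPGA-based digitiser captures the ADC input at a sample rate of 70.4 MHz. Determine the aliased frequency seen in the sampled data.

106.3 MHz mod fs = 35.9 MHz.
35.9 MHz > fs/2 = 35.2 MHz, folds to fs − 35.9 MHz = 34.5 MHz.

34.5 MHz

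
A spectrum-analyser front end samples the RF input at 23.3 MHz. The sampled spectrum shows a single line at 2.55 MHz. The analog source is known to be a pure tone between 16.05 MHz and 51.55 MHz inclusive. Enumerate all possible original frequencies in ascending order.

Frequencies that alias to 2.55 MHz are k·fs ± 2.55 MHz for integer k ≥ 0.
k=0: 2.55 MHz.
k=1: 20.75 MHz, 25.85 MHz.
k=2: 44.05 MHz, 49.15 MHz.
k=3: 67.35 MHz, 72.45 MHz.
Within [16.05 MHz, 51.55 MHz]: 20.75 MHz, 25.85 MHz, 44.05 MHz, 49.15 MHz.

20.75 MHz, 25.85 MHz, 44.05 MHz, 49.15 MHz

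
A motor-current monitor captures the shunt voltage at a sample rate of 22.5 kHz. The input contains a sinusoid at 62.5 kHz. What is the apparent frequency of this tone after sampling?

62.5 kHz mod fs = 17.5 kHz.
17.5 kHz > fs/2 = 11.25 kHz, folds to fs − 17.5 kHz = 5 kHz.

5 kHz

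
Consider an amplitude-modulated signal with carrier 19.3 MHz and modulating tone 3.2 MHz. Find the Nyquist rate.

AM sidebands sit at fc ± fm = 16.1 MHz and 22.5 MHz.
Highest-frequency component: 22.5 MHz.
Nyquist rate = 2 × 22.5 MHz = 45 MHz.

45 MHz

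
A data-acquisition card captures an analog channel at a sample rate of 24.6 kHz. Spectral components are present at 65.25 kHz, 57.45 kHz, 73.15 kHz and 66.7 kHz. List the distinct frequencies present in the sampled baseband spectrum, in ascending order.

fs/2 = 12.3 kHz.
65.25 kHz mod fs = 16.05 kHz.
16.05 kHz > fs/2 = 12.3 kHz, folds to fs − 16.05 kHz = 8.55 kHz.
57.45 kHz mod fs = 8.25 kHz.
8.25 kHz ≤ fs/2 = 12.3 kHz, appears at 8.25 kHz.
73.15 kHz mod fs = 23.95 kHz.
23.95 kHz > fs/2 = 12.3 kHz, folds to fs − 23.95 kHz = 0.65 kHz.
66.7 kHz mod fs = 17.5 kHz.
17.5 kHz > fs/2 = 12.3 kHz, folds to fs − 17.5 kHz = 7.1 kHz.
Distinct values: {0.65 kHz, 7.1 kHz, 8.25 kHz, 8.55 kHz}.

0.65 kHz, 7.1 kHz, 8.25 kHz, 8.55 kHz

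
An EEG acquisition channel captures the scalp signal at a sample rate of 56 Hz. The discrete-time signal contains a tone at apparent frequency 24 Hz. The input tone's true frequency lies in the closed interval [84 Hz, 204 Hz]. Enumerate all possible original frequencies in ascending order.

88 Hz, 136 Hz, 144 Hz, 192 Hz, 200 Hz

Frequencies that alias to 24 Hz are k·fs ± 24 Hz for integer k ≥ 0.
k=0: 24 Hz.
k=1: 32 Hz, 80 Hz.
k=2: 88 Hz, 136 Hz.
k=3: 144 Hz, 192 Hz.
k=4: 200 Hz, 248 Hz.
k=5: 256 Hz, 304 Hz.
Within [84 Hz, 204 Hz]: 88 Hz, 136 Hz, 144 Hz, 192 Hz, 200 Hz.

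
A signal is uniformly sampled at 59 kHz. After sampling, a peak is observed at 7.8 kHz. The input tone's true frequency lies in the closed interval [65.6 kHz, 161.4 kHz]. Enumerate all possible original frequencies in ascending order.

Frequencies that alias to 7.8 kHz are k·fs ± 7.8 kHz for integer k ≥ 0.
k=0: 7.8 kHz.
k=1: 51.2 kHz, 66.8 kHz.
k=2: 110.2 kHz, 125.8 kHz.
k=3: 169.2 kHz, 184.8 kHz.
Within [65.6 kHz, 161.4 kHz]: 66.8 kHz, 110.2 kHz, 125.8 kHz.

66.8 kHz, 110.2 kHz, 125.8 kHz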